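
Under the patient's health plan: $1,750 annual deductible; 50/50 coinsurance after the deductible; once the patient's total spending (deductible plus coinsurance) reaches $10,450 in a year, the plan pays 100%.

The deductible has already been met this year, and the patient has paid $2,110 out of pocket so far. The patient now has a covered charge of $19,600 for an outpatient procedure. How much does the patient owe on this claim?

$8,340

With the deductible met, the entire $19,600 is subject to coinsurance.
50% of $19,600 = $9,800 falls to the patient.
That would bring total out-of-pocket to $11,910, past the $10,450 cap. The patient is capped at $10,450 − $2,110 = $8,340 on this claim.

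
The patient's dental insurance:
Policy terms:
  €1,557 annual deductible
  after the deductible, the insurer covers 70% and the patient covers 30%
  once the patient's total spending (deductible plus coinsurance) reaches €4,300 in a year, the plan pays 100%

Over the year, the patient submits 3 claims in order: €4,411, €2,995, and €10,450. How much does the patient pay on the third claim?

Claim 1 (€4,411): €1,557 to deductible, leaving €2,854; coinsurance €2,854 × 30% = €856.20. Patient owes €2,413.20 (running OOP €2,413.20).
Claim 2 (€2,995): deductible already satisfied, so patient's share is 30% × €2,995 = €898.50. Cost to patient: €898.50. OOP to date €3,311.70.
Claim 3 (€10,450): 30% coinsurance on €10,450 = €3,135. Adding that to €3,311.70 gives €6,446.70, past the €4,300 cap; patient pays only €4,300 − €3,311.70 = €988.30.

€988.30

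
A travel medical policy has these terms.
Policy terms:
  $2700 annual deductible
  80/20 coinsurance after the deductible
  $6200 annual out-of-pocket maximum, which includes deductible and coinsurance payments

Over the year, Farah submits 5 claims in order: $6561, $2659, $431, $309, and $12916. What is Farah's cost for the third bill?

Claim 1 ($6561): $2700 to deductible, leaving $3861; traveler's 20% is $772.20. Traveler owes $3472.20 (running OOP $3472.20).
Claim 2 ($2659): deductible already satisfied, so traveler's share is 20% × $2659 = $531.80. Cost to traveler: $531.80. OOP to date $4004.
Claim 3 ($431): deductible met; 20% of $431 = $86.20. Traveler owes $86.20 (running OOP $4090.20).

$86.20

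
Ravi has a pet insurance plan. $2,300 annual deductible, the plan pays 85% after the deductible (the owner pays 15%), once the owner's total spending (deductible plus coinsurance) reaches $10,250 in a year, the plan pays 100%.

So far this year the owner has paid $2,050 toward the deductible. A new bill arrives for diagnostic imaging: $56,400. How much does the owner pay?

Deductible still to meet: $2,300 − $2,050 = $250.
After the $250 deductible portion, $56,400 − $250 = $56,150 is subject to coinsurance.
Coinsurance: $56,150 × 15% = $8,422.50.
Owner responsibility before any cap: $250 + $8,422.50 = $8,672.50.
Year-to-date out-of-pocket would reach $2,050 + $8,672.50 = $10,722.50, above the $10,250 maximum, so the owner pays only $10,250 − $2,050 = $8,200.

$8,200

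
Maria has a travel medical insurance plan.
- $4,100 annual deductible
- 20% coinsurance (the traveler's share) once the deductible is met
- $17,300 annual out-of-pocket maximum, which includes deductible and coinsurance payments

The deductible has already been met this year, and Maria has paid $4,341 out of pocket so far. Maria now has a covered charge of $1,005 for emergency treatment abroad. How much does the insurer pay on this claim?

$804

The deductible is already satisfied, so the full bill goes to coinsurance.
20% of $1,005 = $201 falls to the traveler.
Cumulative spending $4,341 + $201 = $4,542 stays under the $17,300 maximum.
Insurer pays the balance: $1,005 − $201 = $804.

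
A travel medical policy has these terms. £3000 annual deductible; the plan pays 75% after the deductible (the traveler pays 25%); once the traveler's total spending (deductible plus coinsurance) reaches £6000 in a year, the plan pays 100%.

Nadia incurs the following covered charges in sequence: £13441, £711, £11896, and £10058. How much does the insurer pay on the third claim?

£11684

Bill 1, £13441: £3000 to deductible, leaving £10441; traveler's 25% is £2610.25. Cost to traveler: £5610.25. OOP to date £5610.25. Insurer: £13441 − £5610.25 = £7830.75.
Bill 2, £711: deductible already satisfied, so traveler's share is 25% × £711 = £177.75. Traveler owes £177.75 (running OOP £5788). Insurer: £711 − £177.75 = £533.25.
Bill 3, £11896: 25% coinsurance on £11896 = £2974. Adding that to £5788 gives £8762, past the £6000 cap; traveler pays only £6000 − £5788 = £212. Plan pays £11896 − £212 = £11684.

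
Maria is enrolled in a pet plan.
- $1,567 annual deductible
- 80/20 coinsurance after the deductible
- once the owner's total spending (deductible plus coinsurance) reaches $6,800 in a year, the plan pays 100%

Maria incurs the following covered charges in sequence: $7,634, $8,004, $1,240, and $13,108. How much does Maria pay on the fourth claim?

#1 ($7,634): $1,567 finishes the deductible; $6,067 goes to coinsurance; coinsurance $6,067 × 20% = $1,213.40. Owner pays $2,780.40; OOP now $2,780.40.
#2 ($8,004): deductible met; 20% of $8,004 = $1,600.80. Owner pays $1,600.80; OOP now $4,381.20.
#3 ($1,240): deductible met; 20% of $1,240 = $248. Cost to owner: $248. OOP to date $4,629.20.
#4 ($13,108): 20% coinsurance on $13,108 = $2,621.60. Adding that to $4,629.20 gives $7,250.80, past the $6,800 cap; owner pays only $6,800 − $4,629.20 = $2,170.80.

$2,170.80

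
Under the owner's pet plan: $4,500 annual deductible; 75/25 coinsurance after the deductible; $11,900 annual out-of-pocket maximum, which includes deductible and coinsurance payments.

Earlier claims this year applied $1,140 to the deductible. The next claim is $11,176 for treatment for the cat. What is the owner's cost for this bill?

Remaining deductible: $4,500 − $1,140 = $3,360.
The remaining $7,816 (= $11,176 − $3,360) moves to coinsurance.
Owner's 25% share of $7,816 is $1,954.
That puts the owner's cost at $3,360 + $1,954 = $5,314 before any cap.
Cumulative spending $1,140 + $5,314 = $6,454 stays under the $11,900 maximum.

$5,314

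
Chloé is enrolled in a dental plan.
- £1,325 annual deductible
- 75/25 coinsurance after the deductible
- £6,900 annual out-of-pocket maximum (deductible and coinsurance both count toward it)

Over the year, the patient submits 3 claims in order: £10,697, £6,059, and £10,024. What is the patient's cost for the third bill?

Claim 1 (£10,697): deductible takes £1,325, £9,372 remains; coinsurance £9,372 × 25% = £2,343. Cost to patient: £3,668. OOP to date £3,668.
Claim 2 (£6,059): 25% coinsurance on £6,059 = £1,514.75. Patient owes £1,514.75 (running OOP £5,182.75).
Claim 3 (£10,024): deductible already satisfied, so patient's share is 25% × £10,024 = £2,506. OOP would hit £7,688.75 > £6,900, so the cap limits the patient to £6,900 − £5,182.75 = £1,717.25.

£1,717.25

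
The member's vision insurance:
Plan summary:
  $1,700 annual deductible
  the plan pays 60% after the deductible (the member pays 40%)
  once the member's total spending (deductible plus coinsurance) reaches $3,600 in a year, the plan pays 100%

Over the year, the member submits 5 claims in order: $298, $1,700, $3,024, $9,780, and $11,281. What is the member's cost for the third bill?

#1 ($298): entire amount goes to the deductible. Member owes $298 (running OOP $298).
#2 ($1,700): $1,402 to deductible, leaving $298; coinsurance $298 × 40% = $119.20. Member pays $1,521.20; OOP now $1,819.20.
#3 ($3,024): deductible already satisfied, so member's share is 40% × $3,024 = $1,209.60. Member owes $1,209.60 (running OOP $3,028.80).

$1,209.60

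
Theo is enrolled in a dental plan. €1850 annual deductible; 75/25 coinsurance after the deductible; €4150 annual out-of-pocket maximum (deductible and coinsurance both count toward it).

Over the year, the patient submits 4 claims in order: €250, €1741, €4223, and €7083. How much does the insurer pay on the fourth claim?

€5874

Claim 1 — €250: all of it applies to the deductible. Patient owes €250 (running OOP €250). Plan pays €250 − €250 = €0.
Claim 2 — €1741: €1600 finishes the deductible; €141 goes to coinsurance; 25% of €141 = €35.25. Cost to patient: €1635.25. OOP to date €1885.25. Insurer: €1741 − €1635.25 = €105.75.
Claim 3 — €4223: deductible already satisfied, so patient's share is 25% × €4223 = €1055.75. Patient owes €1055.75 (running OOP €2941). Plan pays €4223 − €1055.75 = €3167.25.
Claim 4 — €7083: 25% coinsurance on €7083 = €1770.75. OOP would hit €4711.75 > €4150, so the cap limits the patient to €4150 − €2941 = €1209. Plan pays €7083 − €1209 = €5874.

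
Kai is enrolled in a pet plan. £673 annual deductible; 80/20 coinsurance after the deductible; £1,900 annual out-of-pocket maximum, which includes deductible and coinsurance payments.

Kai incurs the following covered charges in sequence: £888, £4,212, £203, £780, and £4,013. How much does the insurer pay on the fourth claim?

Claim 1 (£888): deductible takes £673, £215 remains; 20% of £215 = £43. Owner pays £716; OOP now £716. Insurer: £888 − £716 = £172.
Claim 2 (£4,212): 20% coinsurance on £4,212 = £842.40. Owner owes £842.40 (running OOP £1,558.40). Insurer: £4,212 − £842.40 = £3,369.60.
Claim 3 (£203): deductible met; 20% of £203 = £40.60. Owner pays £40.60; OOP now £1,599. Insurer: £203 − £40.60 = £162.40.
Claim 4 (£780): deductible already satisfied, so owner's share is 20% × £780 = £156. Owner owes £156 (running OOP £1,755). Insurer: £780 − £156 = £624.

£624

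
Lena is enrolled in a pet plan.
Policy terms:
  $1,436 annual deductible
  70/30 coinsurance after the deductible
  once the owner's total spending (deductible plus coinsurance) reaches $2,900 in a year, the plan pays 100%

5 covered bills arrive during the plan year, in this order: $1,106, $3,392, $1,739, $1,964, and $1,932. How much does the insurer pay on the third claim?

Claim 1 — $1,106: entire amount goes to the deductible. Owner pays $1,106; OOP now $1,106. Insurer: $1,106 − $1,106 = $0.
Claim 2 — $3,392: $330 finishes the deductible; $3,062 goes to coinsurance; owner's 30% is $918.60. Owner owes $1,248.60 (running OOP $2,354.60). Insurer: $3,392 − $1,248.60 = $2,143.40.
Claim 3 — $1,739: deductible already satisfied, so owner's share is 30% × $1,739 = $521.70. Cost to owner: $521.70. OOP to date $2,876.30. Insurer: $1,739 − $521.70 = $1,217.30.

$1,217.30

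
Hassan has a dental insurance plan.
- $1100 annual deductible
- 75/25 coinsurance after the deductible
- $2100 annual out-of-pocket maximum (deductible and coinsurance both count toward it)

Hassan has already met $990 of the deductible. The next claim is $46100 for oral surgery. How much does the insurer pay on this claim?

$44990

Remaining deductible: $1100 − $990 = $110.
After the $110 deductible portion, $46100 − $110 = $45990 is subject to coinsurance.
Coinsurance: $45990 × 25% = $11497.50.
Patient responsibility before any cap: $110 + $11497.50 = $11607.50.
Year-to-date out-of-pocket would reach $990 + $11607.50 = $12597.50, above the $2100 maximum, so the patient pays only $2100 − $990 = $1110.
Insurer pays the balance: $46100 − $1110 = $44990.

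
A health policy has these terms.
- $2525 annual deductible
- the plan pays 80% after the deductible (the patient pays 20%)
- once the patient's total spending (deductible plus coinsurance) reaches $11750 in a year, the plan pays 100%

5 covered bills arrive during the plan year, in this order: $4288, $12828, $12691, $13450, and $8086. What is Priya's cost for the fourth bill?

$2690

Claim 1 ($4288): $2525 to deductible, leaving $1763; patient's 20% is $352.60. Patient pays $2877.60; OOP now $2877.60.
Claim 2 ($12828): 20% coinsurance on $12828 = $2565.60. Patient owes $2565.60 (running OOP $5443.20).
Claim 3 ($12691): deductible met; 20% of $12691 = $2538.20. Patient owes $2538.20 (running OOP $7981.40).
Claim 4 ($13450): deductible met; 20% of $13450 = $2690. Cost to patient: $2690. OOP to date $10671.40.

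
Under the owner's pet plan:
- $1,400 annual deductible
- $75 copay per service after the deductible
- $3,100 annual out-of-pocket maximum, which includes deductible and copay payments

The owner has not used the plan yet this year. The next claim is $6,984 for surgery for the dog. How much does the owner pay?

Nothing has been paid toward the $1,400 deductible, so the first $1,400 of this charge is applied there.
The remaining $5,584 (= $6,984 − $1,400) moves to the copay.
Copay on this service: $75.
So the owner owes $1,400 + $75 = $1,475 before any cap.
Total out-of-pocket so far would be $0 + $1,475 = $1,475, below the $3,100 cap — no reduction.

$1,475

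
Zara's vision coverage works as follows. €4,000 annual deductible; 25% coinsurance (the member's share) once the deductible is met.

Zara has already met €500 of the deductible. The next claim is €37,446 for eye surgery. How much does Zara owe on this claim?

Remaining deductible: €4,000 − €500 = €3,500.
That leaves €37,446 − €3,500 = €33,946 for coinsurance.
25% of €33,946 = €8,486.50 falls to the member.
Member responsibility: €3,500 + €8,486.50 = €11,986.50.

€11,986.50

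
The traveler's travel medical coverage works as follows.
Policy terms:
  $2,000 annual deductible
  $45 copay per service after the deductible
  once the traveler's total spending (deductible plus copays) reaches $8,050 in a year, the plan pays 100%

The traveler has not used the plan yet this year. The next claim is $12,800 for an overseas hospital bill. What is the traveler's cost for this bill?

$2,045

The full $2,000 deductible is still open; $2,000 of this bill applies to it.
That leaves $12,800 − $2,000 = $10,800 for the copay.
Copay on this service: $45.
Traveler responsibility before any cap: $2,000 + $45 = $2,045.
Year-to-date out-of-pocket becomes $0 + $2,045 = $2,045, still under the $8,050 maximum, so no cap applies.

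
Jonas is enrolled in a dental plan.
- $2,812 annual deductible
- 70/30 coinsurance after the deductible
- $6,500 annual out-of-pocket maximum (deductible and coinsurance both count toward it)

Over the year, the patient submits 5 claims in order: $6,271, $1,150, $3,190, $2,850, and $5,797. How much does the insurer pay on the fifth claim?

#1 ($6,271): $2,812 to deductible, leaving $3,459; patient's 30% is $1,037.70. Patient pays $3,849.70; OOP now $3,849.70. Plan pays $6,271 − $3,849.70 = $2,421.30.
#2 ($1,150): deductible already satisfied, so patient's share is 30% × $1,150 = $345. Patient owes $345 (running OOP $4,194.70). Plan pays $1,150 − $345 = $805.
#3 ($3,190): 30% coinsurance on $3,190 = $957. Patient owes $957 (running OOP $5,151.70). Plan pays $3,190 − $957 = $2,233.
#4 ($2,850): deductible already satisfied, so patient's share is 30% × $2,850 = $855. Cost to patient: $855. OOP to date $6,006.70. Plan pays $2,850 − $855 = $1,995.
#5 ($5,797): deductible met; 30% of $5,797 = $1,739.10. That would push OOP to $7,745.80, over the $6,500 cap, so patient pays $6,500 − $6,006.70 = $493.30. Insurer: $5,797 − $493.30 = $5,303.70.

$5,303.70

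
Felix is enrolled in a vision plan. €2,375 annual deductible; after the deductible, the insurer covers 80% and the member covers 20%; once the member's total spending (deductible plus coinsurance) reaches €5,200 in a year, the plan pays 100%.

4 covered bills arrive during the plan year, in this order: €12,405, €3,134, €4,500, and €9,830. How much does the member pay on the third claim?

#1 (€12,405): €2,375 to deductible, leaving €10,030; coinsurance €10,030 × 20% = €2,006. Cost to member: €4,381. OOP to date €4,381.
#2 (€3,134): deductible already satisfied, so member's share is 20% × €3,134 = €626.80. Member pays €626.80; OOP now €5,007.80.
#3 (€4,500): 20% coinsurance on €4,500 = €900. Adding that to €5,007.80 gives €5,907.80, past the €5,200 cap; member pays only €5,200 − €5,007.80 = €192.20.

€192.20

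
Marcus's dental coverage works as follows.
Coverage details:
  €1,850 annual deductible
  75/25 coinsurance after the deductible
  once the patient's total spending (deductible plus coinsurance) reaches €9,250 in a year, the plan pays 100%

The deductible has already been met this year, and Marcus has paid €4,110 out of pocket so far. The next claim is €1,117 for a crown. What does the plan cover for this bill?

€837.75

With the deductible met, the entire €1,117 is subject to coinsurance.
Coinsurance: €1,117 × 25% = €279.25.
Year-to-date out-of-pocket becomes €4,110 + €279.25 = €4,389.25, still under the €9,250 maximum, so no cap applies.
Insurer pays the balance: €1,117 − €279.25 = €837.75.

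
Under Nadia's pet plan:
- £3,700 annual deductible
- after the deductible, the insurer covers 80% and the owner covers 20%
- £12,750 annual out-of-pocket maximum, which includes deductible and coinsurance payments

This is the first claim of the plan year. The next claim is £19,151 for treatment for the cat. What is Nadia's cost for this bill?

£6,790.20

Deductible not yet touched, so the first £3,700 of the bill goes to the deductible.
The remaining £15,451 (= £19,151 − £3,700) moves to coinsurance.
Coinsurance: £15,451 × 20% = £3,090.20.
Owner responsibility before any cap: £3,700 + £3,090.20 = £6,790.20.
Total out-of-pocket so far would be £0 + £6,790.20 = £6,790.20, below the £12,750 cap — no reduction.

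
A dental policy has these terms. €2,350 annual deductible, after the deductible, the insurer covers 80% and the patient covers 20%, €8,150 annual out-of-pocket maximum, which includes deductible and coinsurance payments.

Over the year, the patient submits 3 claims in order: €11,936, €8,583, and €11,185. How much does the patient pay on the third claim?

#1 (€11,936): deductible takes €2,350, €9,586 remains; patient's 20% is €1,917.20. Patient pays €4,267.20; OOP now €4,267.20.
#2 (€8,583): deductible already satisfied, so patient's share is 20% × €8,583 = €1,716.60. Patient pays €1,716.60; OOP now €5,983.80.
#3 (€11,185): deductible met; 20% of €11,185 = €2,237. That would push OOP to €8,220.80, over the €8,150 cap, so patient pays €8,150 − €5,983.80 = €2,166.20.

€2,166.20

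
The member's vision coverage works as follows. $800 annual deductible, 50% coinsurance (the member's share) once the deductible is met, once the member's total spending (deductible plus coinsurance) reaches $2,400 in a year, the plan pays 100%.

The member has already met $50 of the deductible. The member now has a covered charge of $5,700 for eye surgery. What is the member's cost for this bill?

$2,350

Deductible still to meet: $800 − $50 = $750.
After the $750 deductible portion, $5,700 − $750 = $4,950 is subject to coinsurance.
Member's 50% share of $4,950 is $2,475.
That puts the member's cost at $750 + $2,475 = $3,225 before any cap.
Adding $3,225 to the $50 already spent would give $3,275, which exceeds the $2,400 cap; the member pays just $2,400 − $50 = $2,350.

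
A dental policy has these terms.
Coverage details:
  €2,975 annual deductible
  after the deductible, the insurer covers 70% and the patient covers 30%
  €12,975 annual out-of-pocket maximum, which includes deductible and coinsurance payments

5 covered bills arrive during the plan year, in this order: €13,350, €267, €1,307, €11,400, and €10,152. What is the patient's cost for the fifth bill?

Claim 1 (€13,350): €2,975 to deductible, leaving €10,375; coinsurance €10,375 × 30% = €3,112.50. Cost to patient: €6,087.50. OOP to date €6,087.50.
Claim 2 (€267): deductible met; 30% of €267 = €80.10. Cost to patient: €80.10. OOP to date €6,167.60.
Claim 3 (€1,307): 30% coinsurance on €1,307 = €392.10. Cost to patient: €392.10. OOP to date €6,559.70.
Claim 4 (€11,400): deductible met; 30% of €11,400 = €3,420. Cost to patient: €3,420. OOP to date €9,979.70.
Claim 5 (€10,152): 30% coinsurance on €10,152 = €3,045.60. That would push OOP to €13,025.30, over the €12,975 cap, so patient pays €12,975 − €9,979.70 = €2,995.30.

€2,995.30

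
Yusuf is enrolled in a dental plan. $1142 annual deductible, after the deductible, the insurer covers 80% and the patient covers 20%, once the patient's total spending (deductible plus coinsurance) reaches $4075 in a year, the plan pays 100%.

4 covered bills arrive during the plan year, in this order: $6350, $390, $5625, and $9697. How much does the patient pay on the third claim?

Claim 1 — $6350: $1142 to deductible, leaving $5208; patient's 20% is $1041.60. Patient owes $2183.60 (running OOP $2183.60).
Claim 2 — $390: deductible met; 20% of $390 = $78. Cost to patient: $78. OOP to date $2261.60.
Claim 3 — $5625: deductible met; 20% of $5625 = $1125. Patient owes $1125 (running OOP $3386.60).

$1125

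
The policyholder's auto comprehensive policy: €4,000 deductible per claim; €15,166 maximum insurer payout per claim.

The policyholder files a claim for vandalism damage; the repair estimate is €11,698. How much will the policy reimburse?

After the deductible, €11,698 − €4,000 = €7,698 remains.
€7,698 is within the €15,166 limit, so the insurer pays €7,698.

€7,698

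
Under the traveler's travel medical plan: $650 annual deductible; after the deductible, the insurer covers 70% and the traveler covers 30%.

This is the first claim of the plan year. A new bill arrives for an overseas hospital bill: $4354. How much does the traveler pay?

$1761.20

The full $650 deductible is still open; $650 of this bill applies to it.
That leaves $4354 − $650 = $3704 for coinsurance.
30% of $3704 = $1111.20 falls to the traveler.
That puts the traveler's cost at $650 + $1111.20 = $1761.20.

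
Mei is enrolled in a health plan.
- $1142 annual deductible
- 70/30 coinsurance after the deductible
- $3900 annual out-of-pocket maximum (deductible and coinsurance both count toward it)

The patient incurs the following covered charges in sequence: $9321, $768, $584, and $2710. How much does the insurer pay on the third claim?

Claim 1 — $9321: deductible takes $1142, $8179 remains; coinsurance $8179 × 30% = $2453.70. Cost to patient: $3595.70. OOP to date $3595.70. Plan pays $9321 − $3595.70 = $5725.30.
Claim 2 — $768: 30% coinsurance on $768 = $230.40. Patient pays $230.40; OOP now $3826.10. Insurer: $768 − $230.40 = $537.60.
Claim 3 — $584: 30% coinsurance on $584 = $175.20. That would push OOP to $4001.30, over the $3900 cap, so patient pays $3900 − $3826.10 = $73.90. Plan pays $584 − $73.90 = $510.10.

$510.10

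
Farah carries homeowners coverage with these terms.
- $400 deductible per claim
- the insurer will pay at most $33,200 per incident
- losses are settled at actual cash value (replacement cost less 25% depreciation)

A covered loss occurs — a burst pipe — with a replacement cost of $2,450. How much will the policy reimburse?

$1,437.50

At 25% depreciation, ACV = $2,450 − $612.50 = $1,837.50.
After the deductible, $1,837.50 − $400 = $1,437.50 remains.
$1,437.50 ≤ $33,200, so the limit doesn't bind; insurer pays $1,437.50.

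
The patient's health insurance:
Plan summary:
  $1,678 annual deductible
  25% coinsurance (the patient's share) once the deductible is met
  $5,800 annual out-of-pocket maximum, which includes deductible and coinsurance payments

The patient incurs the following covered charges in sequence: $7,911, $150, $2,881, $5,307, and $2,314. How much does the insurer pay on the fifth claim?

Claim 1 — $7,911: $1,678 to deductible, leaving $6,233; 25% of $6,233 = $1,558.25. Patient pays $3,236.25; OOP now $3,236.25. Insurer: $7,911 − $3,236.25 = $4,674.75.
Claim 2 — $150: deductible already satisfied, so patient's share is 25% × $150 = $37.50. Cost to patient: $37.50. OOP to date $3,273.75. Insurer: $150 − $37.50 = $112.50.
Claim 3 — $2,881: deductible already satisfied, so patient's share is 25% × $2,881 = $720.25. Patient pays $720.25; OOP now $3,994. Plan pays $2,881 − $720.25 = $2,160.75.
Claim 4 — $5,307: deductible met; 25% of $5,307 = $1,326.75. Patient owes $1,326.75 (running OOP $5,320.75). Insurer: $5,307 − $1,326.75 = $3,980.25.
Claim 5 — $2,314: 25% coinsurance on $2,314 = $578.50. That would push OOP to $5,899.25, over the $5,800 cap, so patient pays $5,800 − $5,320.75 = $479.25. Plan pays $2,314 − $479.25 = $1,834.75.

$1,834.75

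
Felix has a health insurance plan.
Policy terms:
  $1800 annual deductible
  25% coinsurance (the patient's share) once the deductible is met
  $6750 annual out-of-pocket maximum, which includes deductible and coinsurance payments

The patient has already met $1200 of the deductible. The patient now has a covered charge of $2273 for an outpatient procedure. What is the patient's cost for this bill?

Remaining deductible: $1800 − $1200 = $600.
After the $600 deductible portion, $2273 − $600 = $1673 is subject to coinsurance.
Patient's 25% share of $1673 is $418.25.
So the patient owes $600 + $418.25 = $1018.25 before any cap.
Cumulative spending $1200 + $1018.25 = $2218.25 stays under the $6750 maximum.

$1018.25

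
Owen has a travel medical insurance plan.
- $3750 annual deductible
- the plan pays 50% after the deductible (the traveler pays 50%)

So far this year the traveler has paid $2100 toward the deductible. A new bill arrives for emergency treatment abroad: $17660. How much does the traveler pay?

Deductible still to meet: $3750 − $2100 = $1650.
That leaves $17660 − $1650 = $16010 for coinsurance.
50% of $16010 = $8005 falls to the traveler.
Traveler responsibility: $1650 + $8005 = $9655.

$9655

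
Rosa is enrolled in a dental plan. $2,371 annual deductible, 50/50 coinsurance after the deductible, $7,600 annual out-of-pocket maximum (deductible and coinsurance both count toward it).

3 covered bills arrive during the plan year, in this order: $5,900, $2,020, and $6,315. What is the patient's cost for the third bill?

$2,454.50

Claim 1 — $5,900: $2,371 finishes the deductible; $3,529 goes to coinsurance; patient's 50% is $1,764.50. Cost to patient: $4,135.50. OOP to date $4,135.50.
Claim 2 — $2,020: deductible met; 50% of $2,020 = $1,010. Patient owes $1,010 (running OOP $5,145.50).
Claim 3 — $6,315: 50% coinsurance on $6,315 = $3,157.50. That would push OOP to $8,303, over the $7,600 cap, so patient pays $7,600 − $5,145.50 = $2,454.50.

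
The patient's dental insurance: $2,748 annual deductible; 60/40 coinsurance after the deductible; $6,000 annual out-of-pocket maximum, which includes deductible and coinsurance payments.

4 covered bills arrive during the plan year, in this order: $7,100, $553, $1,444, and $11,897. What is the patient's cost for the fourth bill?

$712.40

Claim 1 — $7,100: $2,748 to deductible, leaving $4,352; patient's 40% is $1,740.80. Patient owes $4,488.80 (running OOP $4,488.80).
Claim 2 — $553: deductible met; 40% of $553 = $221.20. Patient pays $221.20; OOP now $4,710.
Claim 3 — $1,444: deductible already satisfied, so patient's share is 40% × $1,444 = $577.60. Patient pays $577.60; OOP now $5,287.60.
Claim 4 — $11,897: deductible already satisfied, so patient's share is 40% × $11,897 = $4,758.80. Adding that to $5,287.60 gives $10,046.40, past the $6,000 cap; patient pays only $6,000 − $5,287.60 = $712.40.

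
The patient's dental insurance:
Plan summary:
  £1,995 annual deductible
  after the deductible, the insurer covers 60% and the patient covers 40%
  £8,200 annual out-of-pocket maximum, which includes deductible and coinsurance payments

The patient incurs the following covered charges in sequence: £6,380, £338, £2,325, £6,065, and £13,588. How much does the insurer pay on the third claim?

£1,395

Claim 1 (£6,380): deductible takes £1,995, £4,385 remains; patient's 40% is £1,754. Cost to patient: £3,749. OOP to date £3,749. Plan pays £6,380 − £3,749 = £2,631.
Claim 2 (£338): deductible met; 40% of £338 = £135.20. Patient pays £135.20; OOP now £3,884.20. Insurer: £338 − £135.20 = £202.80.
Claim 3 (£2,325): deductible met; 40% of £2,325 = £930. Cost to patient: £930. OOP to date £4,814.20. Insurer: £2,325 − £930 = £1,395.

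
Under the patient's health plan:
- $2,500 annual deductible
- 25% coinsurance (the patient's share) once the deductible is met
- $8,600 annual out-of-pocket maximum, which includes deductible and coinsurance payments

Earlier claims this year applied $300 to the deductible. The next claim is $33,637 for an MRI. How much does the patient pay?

$8,300

Deductible still to meet: $2,500 − $300 = $2,200.
After the $2,200 deductible portion, $33,637 − $2,200 = $31,437 is subject to coinsurance.
25% of $31,437 = $7,859.25 falls to the patient.
So the patient owes $2,200 + $7,859.25 = $10,059.25 before any cap.
That would bring total out-of-pocket to $10,359.25, past the $8,600 cap. The patient is capped at $8,600 − $300 = $8,300 on this claim.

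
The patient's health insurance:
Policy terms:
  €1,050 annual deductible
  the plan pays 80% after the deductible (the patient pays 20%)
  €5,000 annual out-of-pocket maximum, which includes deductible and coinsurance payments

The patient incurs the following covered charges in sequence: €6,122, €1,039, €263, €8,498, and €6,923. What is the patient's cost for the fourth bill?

Claim 1 — €6,122: €1,050 to deductible, leaving €5,072; patient's 20% is €1,014.40. Patient owes €2,064.40 (running OOP €2,064.40).
Claim 2 — €1,039: deductible already satisfied, so patient's share is 20% × €1,039 = €207.80. Patient pays €207.80; OOP now €2,272.20.
Claim 3 — €263: deductible already satisfied, so patient's share is 20% × €263 = €52.60. Patient pays €52.60; OOP now €2,324.80.
Claim 4 — €8,498: deductible met; 20% of €8,498 = €1,699.60. Patient owes €1,699.60 (running OOP €4,024.40).

€1,699.60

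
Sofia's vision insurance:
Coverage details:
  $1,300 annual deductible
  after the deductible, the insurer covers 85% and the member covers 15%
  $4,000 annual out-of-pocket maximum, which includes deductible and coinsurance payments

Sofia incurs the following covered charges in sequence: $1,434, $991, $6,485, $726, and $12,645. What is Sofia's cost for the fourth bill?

$108.90

Claim 1 ($1,434): $1,300 finishes the deductible; $134 goes to coinsurance; coinsurance $134 × 15% = $20.10. Member pays $1,320.10; OOP now $1,320.10.
Claim 2 ($991): 15% coinsurance on $991 = $148.65. Member owes $148.65 (running OOP $1,468.75).
Claim 3 ($6,485): 15% coinsurance on $6,485 = $972.75. Member pays $972.75; OOP now $2,441.50.
Claim 4 ($726): 15% coinsurance on $726 = $108.90. Member pays $108.90; OOP now $2,550.40.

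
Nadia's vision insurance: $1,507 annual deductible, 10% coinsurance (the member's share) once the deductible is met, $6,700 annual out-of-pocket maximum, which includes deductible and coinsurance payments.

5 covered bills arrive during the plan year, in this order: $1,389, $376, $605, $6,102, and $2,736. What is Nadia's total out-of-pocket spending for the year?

Claim 1 ($1,389): all of it applies to the deductible. Cost to member: $1,389. OOP to date $1,389.
Claim 2 ($376): $118 to deductible, leaving $258; member's 10% is $25.80. Member owes $143.80 (running OOP $1,532.80).
Claim 3 ($605): deductible met; 10% of $605 = $60.50. Cost to member: $60.50. OOP to date $1,593.30.
Claim 4 ($6,102): 10% coinsurance on $6,102 = $610.20. Member owes $610.20 (running OOP $2,203.50).
Claim 5 ($2,736): 10% coinsurance on $2,736 = $273.60. Member owes $273.60 (running OOP $2,477.10).
Summing the member's payments: $1,389 + $143.80 + $60.50 + $610.20 + $273.60 = $2,477.10.

$2,477.10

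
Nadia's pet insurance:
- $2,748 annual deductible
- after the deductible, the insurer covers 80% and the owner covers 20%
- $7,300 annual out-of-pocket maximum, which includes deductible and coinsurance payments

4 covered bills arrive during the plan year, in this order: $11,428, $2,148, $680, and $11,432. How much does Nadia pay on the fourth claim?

$2,250.40

Claim 1 — $11,428: $2,748 to deductible, leaving $8,680; coinsurance $8,680 × 20% = $1,736. Owner pays $4,484; OOP now $4,484.
Claim 2 — $2,148: deductible met; 20% of $2,148 = $429.60. Owner pays $429.60; OOP now $4,913.60.
Claim 3 — $680: deductible already satisfied, so owner's share is 20% × $680 = $136. Cost to owner: $136. OOP to date $5,049.60.
Claim 4 — $11,432: deductible met; 20% of $11,432 = $2,286.40. That would push OOP to $7,336, over the $7,300 cap, so owner pays $7,300 − $5,049.60 = $2,250.40.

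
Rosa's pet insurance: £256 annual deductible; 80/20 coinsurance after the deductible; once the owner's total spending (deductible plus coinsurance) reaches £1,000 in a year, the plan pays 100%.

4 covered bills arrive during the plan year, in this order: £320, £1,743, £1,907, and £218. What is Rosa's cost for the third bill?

£381.40

Claim 1 (£320): deductible takes £256, £64 remains; 20% of £64 = £12.80. Owner pays £268.80; OOP now £268.80.
Claim 2 (£1,743): deductible met; 20% of £1,743 = £348.60. Cost to owner: £348.60. OOP to date £617.40.
Claim 3 (£1,907): deductible met; 20% of £1,907 = £381.40. Owner pays £381.40; OOP now £998.80.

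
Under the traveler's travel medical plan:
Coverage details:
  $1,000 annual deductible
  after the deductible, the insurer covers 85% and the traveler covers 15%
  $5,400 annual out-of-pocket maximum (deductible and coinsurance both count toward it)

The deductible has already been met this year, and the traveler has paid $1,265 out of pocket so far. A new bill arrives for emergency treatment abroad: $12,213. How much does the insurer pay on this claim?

The deductible is already satisfied, so the full bill goes to coinsurance.
Coinsurance: $12,213 × 15% = $1,831.95.
Year-to-date out-of-pocket becomes $1,265 + $1,831.95 = $3,096.95, still under the $5,400 maximum, so no cap applies.
The insurer covers the remainder: $12,213 − $1,831.95 = $10,381.05.

$10,381.05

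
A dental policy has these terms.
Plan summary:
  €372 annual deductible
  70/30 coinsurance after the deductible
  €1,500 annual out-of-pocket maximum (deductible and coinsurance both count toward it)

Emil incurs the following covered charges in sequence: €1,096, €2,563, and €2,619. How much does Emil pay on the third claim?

#1 (€1,096): deductible takes €372, €724 remains; coinsurance €724 × 30% = €217.20. Cost to patient: €589.20. OOP to date €589.20.
#2 (€2,563): 30% coinsurance on €2,563 = €768.90. Patient pays €768.90; OOP now €1,358.10.
#3 (€2,619): deductible already satisfied, so patient's share is 30% × €2,619 = €785.70. That would push OOP to €2,143.80, over the €1,500 cap, so patient pays €1,500 − €1,358.10 = €141.90.

€141.90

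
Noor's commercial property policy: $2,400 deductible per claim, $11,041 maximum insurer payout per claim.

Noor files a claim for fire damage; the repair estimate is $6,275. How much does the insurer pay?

$3,875

Less the $2,400 deductible: $6,275 − $2,400 = $3,875.
$3,875 ≤ $11,041, so the limit doesn't bind; insurer pays $3,875.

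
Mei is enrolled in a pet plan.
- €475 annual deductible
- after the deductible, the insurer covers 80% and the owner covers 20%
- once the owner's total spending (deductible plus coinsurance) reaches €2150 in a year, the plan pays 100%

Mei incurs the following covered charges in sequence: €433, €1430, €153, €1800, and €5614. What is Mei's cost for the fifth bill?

€1006.80

Bill 1, €433: all of it applies to the deductible. Owner owes €433 (running OOP €433).
Bill 2, €1430: €42 finishes the deductible; €1388 goes to coinsurance; coinsurance €1388 × 20% = €277.60. Owner owes €319.60 (running OOP €752.60).
Bill 3, €153: deductible met; 20% of €153 = €30.60. Cost to owner: €30.60. OOP to date €783.20.
Bill 4, €1800: deductible already satisfied, so owner's share is 20% × €1800 = €360. Owner owes €360 (running OOP €1143.20).
Bill 5, €5614: 20% coinsurance on €5614 = €1122.80. OOP would hit €2266 > €2150, so the cap limits the owner to €2150 − €1143.20 = €1006.80.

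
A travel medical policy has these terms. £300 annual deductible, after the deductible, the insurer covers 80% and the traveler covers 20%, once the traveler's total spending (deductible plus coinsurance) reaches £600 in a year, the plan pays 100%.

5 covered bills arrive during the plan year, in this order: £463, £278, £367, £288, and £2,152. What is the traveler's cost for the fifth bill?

Claim 1 (£463): £300 finishes the deductible; £163 goes to coinsurance; coinsurance £163 × 20% = £32.60. Traveler owes £332.60 (running OOP £332.60).
Claim 2 (£278): deductible met; 20% of £278 = £55.60. Traveler pays £55.60; OOP now £388.20.
Claim 3 (£367): 20% coinsurance on £367 = £73.40. Cost to traveler: £73.40. OOP to date £461.60.
Claim 4 (£288): deductible met; 20% of £288 = £57.60. Traveler pays £57.60; OOP now £519.20.
Claim 5 (£2,152): 20% coinsurance on £2,152 = £430.40. That would push OOP to £949.60, over the £600 cap, so traveler pays £600 − £519.20 = £80.80.

£80.80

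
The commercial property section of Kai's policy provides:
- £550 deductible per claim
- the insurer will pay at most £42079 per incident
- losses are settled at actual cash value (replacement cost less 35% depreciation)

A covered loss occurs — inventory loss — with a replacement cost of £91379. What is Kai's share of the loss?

£49300

At 35% depreciation, ACV = £91379 − £31982.65 = £59396.35.
Subtract the deductible: £59396.35 − £550 = £58846.35.
£58846.35 exceeds the £42079 limit, so the insurer pays the limit: £42079.
Out of pocket: £91379 − £42079 = £49300.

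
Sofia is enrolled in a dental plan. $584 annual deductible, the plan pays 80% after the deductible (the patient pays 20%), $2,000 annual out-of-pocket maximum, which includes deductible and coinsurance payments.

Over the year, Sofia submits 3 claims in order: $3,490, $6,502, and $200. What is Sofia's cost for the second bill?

Claim 1 — $3,490: deductible takes $584, $2,906 remains; coinsurance $2,906 × 20% = $581.20. Patient pays $1,165.20; OOP now $1,165.20.
Claim 2 — $6,502: deductible met; 20% of $6,502 = $1,300.40. Adding that to $1,165.20 gives $2,465.60, past the $2,000 cap; patient pays only $2,000 − $1,165.20 = $834.80.

$834.80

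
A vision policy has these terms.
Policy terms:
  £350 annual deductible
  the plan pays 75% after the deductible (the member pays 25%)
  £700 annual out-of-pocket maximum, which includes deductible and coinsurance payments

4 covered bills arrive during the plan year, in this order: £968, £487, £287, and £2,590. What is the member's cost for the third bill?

£71.75

Claim 1 (£968): £350 finishes the deductible; £618 goes to coinsurance; coinsurance £618 × 25% = £154.50. Cost to member: £504.50. OOP to date £504.50.
Claim 2 (£487): 25% coinsurance on £487 = £121.75. Member owes £121.75 (running OOP £626.25).
Claim 3 (£287): deductible already satisfied, so member's share is 25% × £287 = £71.75. Member owes £71.75 (running OOP £698).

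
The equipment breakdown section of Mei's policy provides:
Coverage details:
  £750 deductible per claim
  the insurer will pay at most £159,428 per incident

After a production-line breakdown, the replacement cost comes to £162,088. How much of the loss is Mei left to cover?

£2,660

Subtract the deductible: £162,088 − £750 = £161,338.
Since £161,338 > £159,428, the payout is capped at £159,428.
The business owner bears the rest of the original loss: £162,088 − £159,428 = £2,660.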